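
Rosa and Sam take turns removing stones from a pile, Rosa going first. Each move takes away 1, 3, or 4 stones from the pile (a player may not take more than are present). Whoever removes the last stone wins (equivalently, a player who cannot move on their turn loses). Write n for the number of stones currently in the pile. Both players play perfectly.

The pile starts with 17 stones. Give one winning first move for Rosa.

Remove 1, leaving 16.

Use the standard recursion: the mover loses at a terminal position; elsewhere, the mover wins exactly when some move hands the opponent an L position.
n=0: no move → L
n=1: can move to 0, which is L ⇒ W
n=2: the only move is to 1(W), a W ⇒ L
n=3: can move to 2, which is L ⇒ W
n=4: can move to 0, which is L ⇒ W
n=5: can move to 2, which is L ⇒ W
n=6: can move to 2, which is L ⇒ W
n=7: moves to 6(W), 4(W), 3(W); every one is W ⇒ L
n=8: can move to 7, which is L ⇒ W
n=9: moves to 8(W), 6(W), 5(W); every one is W ⇒ L
n=10: can move to 9, which is L ⇒ W
n=11: can move to 7, which is L ⇒ W
n=12: can move to 9, which is L ⇒ W
n=13: can move to 9, which is L ⇒ W
n=14: moves to 13(W), 11(W), 10(W); every one is W ⇒ L
n=15: can move to 14, which is L ⇒ W
n=16: moves to 15(W), 13(W), 12(W); every one is W ⇒ L
n=17: can move to 16, which is L ⇒ W
From 17, the L positions reachable in one move are: 16, 14. Any move reaching one of these is winning.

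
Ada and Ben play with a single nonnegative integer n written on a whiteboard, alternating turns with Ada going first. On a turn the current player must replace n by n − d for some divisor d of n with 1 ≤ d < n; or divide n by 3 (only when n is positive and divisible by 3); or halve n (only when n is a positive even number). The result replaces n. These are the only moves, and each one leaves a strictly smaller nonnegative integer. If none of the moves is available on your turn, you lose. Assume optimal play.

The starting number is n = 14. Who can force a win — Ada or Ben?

Build the W/L table. Terminal = L. A non-terminal position is W if it has a move to some L; otherwise it is L.
n=0: no move → L
n=1: no move → L
n=2: can move to 1, which is L ⇒ W
n=3: can move to 1, which is L ⇒ W
n=4: moves to 2(W), 3(W); every one is W ⇒ L
n=5: can move to 4, which is L ⇒ W
n=6: can move to 4, which is L ⇒ W
n=7: the only move is to 6(W), a W ⇒ L
n=8: can move to 4, which is L ⇒ W
n=9: moves to 3(W), 6(W), 8(W); every one is W ⇒ L
n=10: can move to 9, which is L ⇒ W
n=11: the only move is to 10(W), a W ⇒ L
n=12: can move to 4, which is L ⇒ W
n=13: the only move is to 12(W), a W ⇒ L
n=14: can move to 7, which is L ⇒ W
From 14 Ada can move to 7, reaching an L position.

Ada wins.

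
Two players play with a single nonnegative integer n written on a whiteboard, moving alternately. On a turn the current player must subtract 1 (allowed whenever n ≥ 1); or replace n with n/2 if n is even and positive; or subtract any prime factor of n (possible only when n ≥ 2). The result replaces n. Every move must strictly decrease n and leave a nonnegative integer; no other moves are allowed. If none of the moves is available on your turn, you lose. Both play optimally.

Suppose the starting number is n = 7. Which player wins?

Classify positions by backward induction: terminal positions (no move available) are L. From any other position, the mover wins iff some move reaches an L.
n=0: no move → L
n=1: can move to 0, which is L ⇒ W
n=2: can move to 0, which is L ⇒ W
n=3: can move to 0, which is L ⇒ W
n=4: moves to 2(W), 3(W); every one is W ⇒ L
n=5: can move to 0, which is L ⇒ W
n=6: can move to 4, which is L ⇒ W
n=7: can move to 0, which is L ⇒ W
From 7 the player to move can move to 0, reaching an L position.

The first player wins.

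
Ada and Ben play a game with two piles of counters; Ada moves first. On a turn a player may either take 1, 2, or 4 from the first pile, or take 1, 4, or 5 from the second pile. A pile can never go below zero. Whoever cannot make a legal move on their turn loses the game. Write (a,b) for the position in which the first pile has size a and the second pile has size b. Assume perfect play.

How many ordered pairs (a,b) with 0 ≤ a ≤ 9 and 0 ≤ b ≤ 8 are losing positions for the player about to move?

Classify positions by backward induction: terminal positions (no move available) are L. From any other position, the mover wins iff some move reaches an L.
Every move lowers a or b (never raises either), so fill the grid row by row in increasing a, and left to right within a row: each cell's successors are then already labelled.
      b=0  b=1  b=2  b=3  b=4  b=5  b=6  b=7  b=8
a=0:    L    W    L    W    W    W    W    W    L
a=1:    W    L    W    L    W    W    W    W    W
a=2:    W    W    W    W    L    W    L    W    W
a=3:    L    W    L    W    W    W    W    W    L
a=4:    W    L    W    L    W    W    W    W    W
a=5:    W    W    W    W    L    W    L    W    W
a=6:    L    W    L    W    W    W    W    W    L
a=7:    W    L    W    L    W    W    W    W    W
a=8:    W    W    W    W    L    W    L    W    W
a=9:    L    W    L    W    W    W    W    W    L
Cells with no legal move (terminal, hence L): (0,0).
The remaining L cells, each justified by listing all of its moves:
(0,2): the only move is to (0,1)(W), a W ⇒ L
(0,8): moves to (0,7)(W), (0,4)(W), (0,3)(W); every one is W ⇒ L
(1,1): moves to (0,1)(W), (1,0)(W); every one is W ⇒ L
(1,3): moves to (0,3)(W), (1,2)(W); every one is W ⇒ L
(2,4): moves to (1,4)(W), (0,4)(W), (2,3)(W), (2,0)(W); every one is W ⇒ L
(2,6): moves to (1,6)(W), (0,6)(W), (2,5)(W), (2,2)(W), (2,1)(W); every one is W ⇒ L
(3,0): moves to (2,0)(W), (1,0)(W); every one is W ⇒ L
(3,2): moves to (2,2)(W), (1,2)(W), (3,1)(W); every one is W ⇒ L
(3,8): moves to (2,8)(W), (1,8)(W), (3,7)(W), (3,4)(W), (3,3)(W); every one is W ⇒ L
(4,1): moves to (3,1)(W), (2,1)(W), (0,1)(W), (4,0)(W); every one is W ⇒ L
(4,3): moves to (3,3)(W), (2,3)(W), (0,3)(W), (4,2)(W); every one is W ⇒ L
(5,4): moves to (4,4)(W), (3,4)(W), (1,4)(W), (5,3)(W), (5,0)(W); every one is W ⇒ L
(5,6): moves to (4,6)(W), (3,6)(W), (1,6)(W), (5,5)(W), (5,2)(W), (5,1)(W); every one is W ⇒ L
(6,0): moves to (5,0)(W), (4,0)(W), (2,0)(W); every one is W ⇒ L
(6,2): moves to (5,2)(W), (4,2)(W), (2,2)(W), (6,1)(W); every one is W ⇒ L
(6,8): moves to (5,8)(W), (4,8)(W), (2,8)(W), (6,7)(W), (6,4)(W), (6,3)(W); every one is W ⇒ L
(7,1): moves to (6,1)(W), (5,1)(W), (3,1)(W), (7,0)(W); every one is W ⇒ L
(7,3): moves to (6,3)(W), (5,3)(W), (3,3)(W), (7,2)(W); every one is W ⇒ L
(8,4): moves to (7,4)(W), (6,4)(W), (4,4)(W), (8,3)(W), (8,0)(W); every one is W ⇒ L
(8,6): moves to (7,6)(W), (6,6)(W), (4,6)(W), (8,5)(W), (8,2)(W), (8,1)(W); every one is W ⇒ L
(9,0): moves to (8,0)(W), (7,0)(W), (5,0)(W); every one is W ⇒ L
(9,2): moves to (8,2)(W), (7,2)(W), (5,2)(W), (9,1)(W); every one is W ⇒ L
(9,8): moves to (8,8)(W), (7,8)(W), (5,8)(W), (9,7)(W), (9,4)(W), (9,3)(W); every one is W ⇒ L
Every other cell has at least one move into one of the L cells above, so it is W.
L cells per row: a=0: 3, a=1: 2, a=2: 2, a=3: 3, a=4: 2, a=5: 2, a=6: 3, a=7: 2, a=8: 2, a=9: 3; total 24.

24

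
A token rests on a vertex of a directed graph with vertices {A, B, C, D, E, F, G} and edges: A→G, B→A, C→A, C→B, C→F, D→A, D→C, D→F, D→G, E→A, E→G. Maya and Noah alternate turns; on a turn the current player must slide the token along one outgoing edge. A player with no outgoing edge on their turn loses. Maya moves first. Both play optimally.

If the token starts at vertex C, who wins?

Maya wins.

Use the standard recursion: the mover loses at a terminal position; elsewhere, the mover wins exactly when some move hands the opponent an L position.
Every edge goes from a vertex to one that appears earlier in the order F, G, A, B, C, D, E, so processing vertices in that order labels each vertex after all of its successors.
F: no outgoing edge → L
G: no outgoing edge → L
A: can move to G, which is L ⇒ W
B: the only move is to A(W), a W ⇒ L
C: can move to B, which is L ⇒ W
D: can move to G, which is L ⇒ W
E: can move to G, which is L ⇒ W
From C Maya can move to B, reaching an L position.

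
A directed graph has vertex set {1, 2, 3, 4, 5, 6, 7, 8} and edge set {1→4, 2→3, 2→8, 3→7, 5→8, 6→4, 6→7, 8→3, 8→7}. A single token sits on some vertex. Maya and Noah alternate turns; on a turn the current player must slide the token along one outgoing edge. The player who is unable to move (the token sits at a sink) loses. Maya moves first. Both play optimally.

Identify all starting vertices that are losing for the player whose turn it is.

Positions with no move are L. A position that does have a move is losing for the player to move precisely when every available move leads to a winning position for the opponent. Fill in the labels:
Every edge goes from a vertex to one that appears earlier in the order 7, 4, 3, 6, 8, 1, 5, 2, so processing vertices in that order labels each vertex after all of its successors.
7: no outgoing edge → L
4: no outgoing edge → L
3: W (go to 7, an L position)
6: W (go to 4, an L position)
8: W (go to 7, an L position)
1: W (go to 4, an L position)
5: L (sole option 8(W) is W)
2: L (options 8(W), 3(W) are all W)
The losing starting vertices are exactly the entries labelled L in this table (4 of them).

2, 4, 5, 7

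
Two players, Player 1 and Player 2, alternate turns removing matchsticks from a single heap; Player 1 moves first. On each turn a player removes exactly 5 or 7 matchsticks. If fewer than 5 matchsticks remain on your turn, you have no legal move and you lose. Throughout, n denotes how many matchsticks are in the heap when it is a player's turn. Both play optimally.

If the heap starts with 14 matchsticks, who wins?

Compute win/loss labels from the base case upward. A position with no move is L. Any other position is W if it can reach an L in one move, else L.
n=0: no move → L
n=1: no move → L
n=2: no move → L
n=3: no move → L
n=4: no move → L
n=5: can move to 0, which is L ⇒ W
n=6: can move to 1, which is L ⇒ W
n=7: can move to 2, which is L ⇒ W
n=8: can move to 3, which is L ⇒ W
n=9: can move to 4, which is L ⇒ W
n=10: can move to 3, which is L ⇒ W
n=11: can move to 4, which is L ⇒ W
n=12: moves to 7(W), 5(W); every one is W ⇒ L
n=13: moves to 8(W), 6(W); every one is W ⇒ L
n=14: moves to 9(W), 7(W); every one is W ⇒ L
The starting position 14 is L: whatever Player 1 does, the opponent receives a W position.

Player 2 wins.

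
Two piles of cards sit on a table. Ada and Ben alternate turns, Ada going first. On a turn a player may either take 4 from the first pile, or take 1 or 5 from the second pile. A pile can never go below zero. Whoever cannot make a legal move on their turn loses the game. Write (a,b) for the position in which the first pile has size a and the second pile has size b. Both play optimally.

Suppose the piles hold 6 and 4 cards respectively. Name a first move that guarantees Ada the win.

Move to (2,4).

Use the standard recursion: the mover loses at a terminal position; elsewhere, the mover wins exactly when some move hands the opponent an L position.
No move ever increases a pile, so every position that can arise here has a ≤ 6 and b ≤ 4; it is enough to label the cells with 0 ≤ a ≤ 6 and 0 ≤ b ≤ 4.
Every move lowers a or b (never raises either), so fill the grid row by row in increasing a, and left to right within a row: each cell's successors are then already labelled.
      b=0  b=1  b=2  b=3  b=4
a=0:    L    W    L    W    L
a=1:    L    W    L    W    L
a=2:    L    W    L    W    L
a=3:    L    W    L    W    L
a=4:    W    L    W    L    W
a=5:    W    L    W    L    W
a=6:    W    L    W    L    W
Cells with no legal move (terminal, hence L): (0,0), (1,0), (2,0), (3,0).
The remaining L cells, each justified by listing all of its moves:
(0,2): →(0,1)(W) only, which is W, so L
(0,4): →(0,3)(W) only, which is W, so L
(1,2): →(1,1)(W) only, which is W, so L
(1,4): →(1,3)(W) only, which is W, so L
(2,2): →(2,1)(W) only, which is W, so L
(2,4): →(2,3)(W) only, which is W, so L
(3,2): →(3,1)(W) only, which is W, so L
(3,4): →(3,3)(W) only, which is W, so L
(4,1): →(0,1)(W), (4,0)(W) — all W, so L
(4,3): →(0,3)(W), (4,2)(W) — all W, so L
(5,1): →(1,1)(W), (5,0)(W) — all W, so L
(5,3): →(1,3)(W), (5,2)(W) — all W, so L
(6,1): →(2,1)(W), (6,0)(W) — all W, so L
(6,3): →(2,3)(W), (6,2)(W) — all W, so L
Every other cell has at least one move into one of the L cells above, so it is W.
From (6,4), the L positions reachable in one move are: (2,4), (6,3). Any move reaching one of these is winning.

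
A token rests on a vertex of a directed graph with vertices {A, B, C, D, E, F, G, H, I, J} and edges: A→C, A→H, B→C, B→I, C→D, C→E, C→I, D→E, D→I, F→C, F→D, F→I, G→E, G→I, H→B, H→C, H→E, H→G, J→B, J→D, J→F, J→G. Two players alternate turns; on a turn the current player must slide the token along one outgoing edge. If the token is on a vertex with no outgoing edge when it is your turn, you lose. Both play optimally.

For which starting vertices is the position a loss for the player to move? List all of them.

Label each position W (a win for the player to move) or L (a loss). A position with no legal move is L; any other position is W exactly when some move reaches an L, and L when every move reaches a W.
Every edge goes from a vertex to one that appears earlier in the order E, I, D, C, F, G, B, H, A, J, so processing vertices in that order labels each vertex after all of its successors.
E: no outgoing edge → L
I: no outgoing edge → L
D: can move to I, which is L ⇒ W
C: can move to I, which is L ⇒ W
F: can move to I, which is L ⇒ W
G: can move to I, which is L ⇒ W
B: can move to I, which is L ⇒ W
H: can move to E, which is L ⇒ W
A: moves to H(W), C(W); every one is W ⇒ L
J: moves to B(W), G(W), F(W), D(W); every one is W ⇒ L
The losing starting vertices are exactly the entries labelled L in this table (4 of them).

A, E, I, J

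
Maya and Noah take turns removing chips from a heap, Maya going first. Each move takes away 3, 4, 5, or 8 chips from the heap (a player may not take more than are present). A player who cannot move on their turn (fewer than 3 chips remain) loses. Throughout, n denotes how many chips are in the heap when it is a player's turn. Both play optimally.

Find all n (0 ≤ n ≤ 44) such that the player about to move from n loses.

Positions with no move are L. A position that does have a move is losing for the player to move precisely when every available move leads to a winning position for the opponent. Fill in the labels:
n=0: no move → L
n=1: no move → L
n=2: no move → L
n=3: W (go to 0, an L position)
n=4: W (go to 1, an L position)
n=5: W (go to 2, an L position)
n=6: W (go to 2, an L position)
n=7: W (go to 2, an L position)
n=8: W (go to 0, an L position)
n=9: W (go to 1, an L position)
n=10: W (go to 2, an L position)
n=11: L (options 8(W), 7(W), 6(W), 3(W) are all W)
n=12: L (options 9(W), 8(W), 7(W), 4(W) are all W)
n=13: L (options 10(W), 9(W), 8(W), 5(W) are all W)
n=14: W (go to 11, an L position)
n=15: W (go to 12, an L position)
n=16: W (go to 13, an L position)
n=17: W (go to 13, an L position)
n=18: W (go to 13, an L position)
n=19: W (go to 11, an L position)
n=20: W (go to 12, an L position)
n=21: W (go to 13, an L position)
n=22: L (options 19(W), 18(W), 17(W), 14(W) are all W)
n=23: L (options 20(W), 19(W), 18(W), 15(W) are all W)
n=24: L (options 21(W), 20(W), 19(W), 16(W) are all W)
n=25: W (go to 22, an L position)
n=26: W (go to 23, an L position)
n=27: W (go to 24, an L position)
n=28: W (go to 24, an L position)
n=29: W (go to 24, an L position)
n=30: W (go to 22, an L position)
n=31: W (go to 23, an L position)
n=32: W (go to 24, an L position)
n=33: L (options 30(W), 29(W), 28(W), 25(W) are all W)
n=34: L (options 31(W), 30(W), 29(W), 26(W) are all W)
n=35: L (options 32(W), 31(W), 30(W), 27(W) are all W)
n=36: W (go to 33, an L position)
n=37: W (go to 34, an L position)
n=38: W (go to 35, an L position)
n=39: W (go to 35, an L position)
n=40: W (go to 35, an L position)
n=41: W (go to 33, an L position)
n=42: W (go to 34, an L position)
n=43: W (go to 35, an L position)
n=44: L (options 41(W), 40(W), 39(W), 36(W) are all W)
The losing starting values of n are exactly the entries labelled L in this table (13 of them).

0, 1, 2, 11, 12, 13, 22, 23, 24, 33, 34, 35, 44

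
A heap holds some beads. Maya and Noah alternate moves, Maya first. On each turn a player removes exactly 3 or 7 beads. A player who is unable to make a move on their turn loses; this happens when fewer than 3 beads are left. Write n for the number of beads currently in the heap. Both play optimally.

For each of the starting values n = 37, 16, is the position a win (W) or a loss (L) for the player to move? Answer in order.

37: W, 16: L

Label each position W (a win for the player to move) or L (a loss). A position with no legal move is L; any other position is W exactly when some move reaches an L, and L when every move reaches a W.
n=0: no move → L
n=1: no move → L
n=2: no move → L
n=3: W (go to 0, an L position)
n=4: W (go to 1, an L position)
n=5: W (go to 2, an L position)
n=6: L (sole option 3(W) is W)
n=7: W (go to 0, an L position)
n=8: W (go to 1, an L position)
n=9: W (go to 6, an L position)
n=10: L (options 7(W), 3(W) are all W)
n=11: L (options 8(W), 4(W) are all W)
n=12: L (options 9(W), 5(W) are all W)
n=13: W (go to 10, an L position)
n=14: W (go to 11, an L position)
n=15: W (go to 12, an L position)
n=16: L (options 13(W), 9(W) are all W)
n=17: W (go to 10, an L position)
n=18: W (go to 11, an L position)
n=19: W (go to 16, an L position)
n=20: L (options 17(W), 13(W) are all W)
n=21: L (options 18(W), 14(W) are all W)
n=22: L (options 19(W), 15(W) are all W)
n=23: W (go to 20, an L position)
n=24: W (go to 21, an L position)
n=25: W (go to 22, an L position)
n=26: L (options 23(W), 19(W) are all W)
n=27: W (go to 20, an L position)
n=28: W (go to 21, an L position)
n=29: W (go to 26, an L position)
n=30: L (options 27(W), 23(W) are all W)
n=31: L (options 28(W), 24(W) are all W)
n=32: L (options 29(W), 25(W) are all W)
n=33: W (go to 30, an L position)
n=34: W (go to 31, an L position)
n=35: W (go to 32, an L position)
n=36: L (options 33(W), 29(W) are all W)
n=37: W (go to 30, an L position)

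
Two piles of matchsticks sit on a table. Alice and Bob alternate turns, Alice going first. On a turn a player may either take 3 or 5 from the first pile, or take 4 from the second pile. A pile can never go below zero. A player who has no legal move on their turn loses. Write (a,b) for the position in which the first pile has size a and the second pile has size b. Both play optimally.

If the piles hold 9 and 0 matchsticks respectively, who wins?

Bob wins.

Compute win/loss labels from the base case upward. A position with no move is L. Any other position is W if it can reach an L in one move, else L.
No move ever increases a pile, so every position that can arise here has a ≤ 9 and b ≤ 0; it is enough to label the cells with 0 ≤ a ≤ 9 and 0 ≤ b ≤ 0.
Every move lowers a or b (never raises either), so fill the grid row by row in increasing a, and left to right within a row: each cell's successors are then already labelled.
      b=0
a=0:    L
a=1:    L
a=2:    L
a=3:    W
a=4:    W
a=5:    W
a=6:    W
a=7:    W
a=8:    L
a=9:    L
Cells with no legal move (terminal, hence L): (0,0), (1,0), (2,0).
The remaining L cells, each justified by listing all of its moves:
(8,0): moves to (5,0)(W), (3,0)(W); every one is W ⇒ L
(9,0): moves to (6,0)(W), (4,0)(W); every one is W ⇒ L
Every other cell has at least one move into one of the L cells above, so it is W.
The starting position (9,0) is L: whatever Alice does, the opponent receives a W position.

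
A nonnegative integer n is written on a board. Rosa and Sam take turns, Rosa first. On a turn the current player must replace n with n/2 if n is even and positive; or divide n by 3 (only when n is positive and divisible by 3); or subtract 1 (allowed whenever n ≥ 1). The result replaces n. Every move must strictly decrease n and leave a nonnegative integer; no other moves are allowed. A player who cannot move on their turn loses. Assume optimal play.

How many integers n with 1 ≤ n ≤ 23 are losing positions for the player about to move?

9

Label each position W (a win for the player to move) or L (a loss). A position with no legal move is L; any other position is W exactly when some move reaches an L, and L when every move reaches a W.
n=0: no move → L
n=1: can move to 0, which is L ⇒ W
n=2: the only move is to 1(W), a W ⇒ L
n=3: can move to 2, which is L ⇒ W
n=4: can move to 2, which is L ⇒ W
n=5: the only move is to 4(W), a W ⇒ L
n=6: can move to 2, which is L ⇒ W
n=7: the only move is to 6(W), a W ⇒ L
n=8: can move to 7, which is L ⇒ W
n=9: moves to 3(W), 8(W); every one is W ⇒ L
n=10: can move to 5, which is L ⇒ W
n=11: the only move is to 10(W), a W ⇒ L
n=12: can move to 11, which is L ⇒ W
n=13: the only move is to 12(W), a W ⇒ L
n=14: can move to 7, which is L ⇒ W
n=15: can move to 5, which is L ⇒ W
n=16: moves to 8(W), 15(W); every one is W ⇒ L
n=17: can move to 16, which is L ⇒ W
n=18: can move to 9, which is L ⇒ W
n=19: the only move is to 18(W), a W ⇒ L
n=20: can move to 19, which is L ⇒ W
n=21: can move to 7, which is L ⇒ W
n=22: can move to 11, which is L ⇒ W
n=23: the only move is to 22(W), a W ⇒ L
L entries with 1 ≤ n ≤ 23 (n=0 is outside the asked range and is not counted): n = 2, 5, 7, 9, 11, 13, 16, 19, 23; that makes 9.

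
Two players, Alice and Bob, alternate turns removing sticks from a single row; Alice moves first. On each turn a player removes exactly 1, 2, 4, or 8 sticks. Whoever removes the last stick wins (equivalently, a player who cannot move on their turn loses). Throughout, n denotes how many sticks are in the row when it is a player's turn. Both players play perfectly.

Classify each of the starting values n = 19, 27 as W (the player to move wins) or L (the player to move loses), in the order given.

Compute win/loss labels from the base case upward. A position with no move is L. Any other position is W if it can reach an L in one move, else L.
n=0: no move → L
n=1: can move to 0, which is L ⇒ W
n=2: can move to 0, which is L ⇒ W
n=3: moves to 2(W), 1(W); every one is W ⇒ L
n=4: can move to 3, which is L ⇒ W
n=5: can move to 3, which is L ⇒ W
n=6: moves to 5(W), 4(W), 2(W); every one is W ⇒ L
n=7: can move to 6, which is L ⇒ W
n=8: can move to 6, which is L ⇒ W
n=9: moves to 8(W), 7(W), 5(W), 1(W); every one is W ⇒ L
n=10: can move to 9, which is L ⇒ W
n=11: can move to 9, which is L ⇒ W
n=12: moves to 11(W), 10(W), 8(W), 4(W); every one is W ⇒ L
n=13: can move to 12, which is L ⇒ W
n=14: can move to 12, which is L ⇒ W
n=15: moves to 14(W), 13(W), 11(W), 7(W); every one is W ⇒ L
n=16: can move to 15, which is L ⇒ W
n=17: can move to 15, which is L ⇒ W
n=18: moves to 17(W), 16(W), 14(W), 10(W); every one is W ⇒ L
n=19: can move to 18, which is L ⇒ W
n=20: can move to 18, which is L ⇒ W
n=21: moves to 20(W), 19(W), 17(W), 13(W); every one is W ⇒ L
n=22: can move to 21, which is L ⇒ W
n=23: can move to 21, which is L ⇒ W
n=24: moves to 23(W), 22(W), 20(W), 16(W); every one is W ⇒ L
n=25: can move to 24, which is L ⇒ W
n=26: can move to 24, which is L ⇒ W
n=27: moves to 26(W), 25(W), 23(W), 19(W); every one is W ⇒ L

19: W, 27: L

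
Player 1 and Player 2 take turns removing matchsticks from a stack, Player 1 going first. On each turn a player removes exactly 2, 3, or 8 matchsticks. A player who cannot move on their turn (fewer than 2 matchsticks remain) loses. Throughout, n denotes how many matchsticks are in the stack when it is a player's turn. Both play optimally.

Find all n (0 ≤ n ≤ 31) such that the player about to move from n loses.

0, 1, 5, 6, 10, 11, 15, 16, 20, 21, 25, 26, 30, 31

Work bottom-up. With no move the player to move loses. Otherwise the position is W if at least one move leads to an L position for the opponent, and L if every move leads to a W.
n=0: no move → L
n=1: no move → L
n=2: can move to 0, which is L ⇒ W
n=3: can move to 1, which is L ⇒ W
n=4: can move to 1, which is L ⇒ W
n=5: moves to 3(W), 2(W); every one is W ⇒ L
n=6: moves to 4(W), 3(W); every one is W ⇒ L
n=7: can move to 5, which is L ⇒ W
n=8: can move to 6, which is L ⇒ W
n=9: can move to 6, which is L ⇒ W
n=10: moves to 8(W), 7(W), 2(W); every one is W ⇒ L
n=11: moves to 9(W), 8(W), 3(W); every one is W ⇒ L
n=12: can move to 10, which is L ⇒ W
n=13: can move to 11, which is L ⇒ W
n=14: can move to 11, which is L ⇒ W
n=15: moves to 13(W), 12(W), 7(W); every one is W ⇒ L
n=16: moves to 14(W), 13(W), 8(W); every one is W ⇒ L
n=17: can move to 15, which is L ⇒ W
n=18: can move to 16, which is L ⇒ W
n=19: can move to 16, which is L ⇒ W
n=20: moves to 18(W), 17(W), 12(W); every one is W ⇒ L
n=21: moves to 19(W), 18(W), 13(W); every one is W ⇒ L
n=22: can move to 20, which is L ⇒ W
n=23: can move to 21, which is L ⇒ W
n=24: can move to 21, which is L ⇒ W
n=25: moves to 23(W), 22(W), 17(W); every one is W ⇒ L
n=26: moves to 24(W), 23(W), 18(W); every one is W ⇒ L
n=27: can move to 25, which is L ⇒ W
n=28: can move to 26, which is L ⇒ W
n=29: can move to 26, which is L ⇒ W
n=30: moves to 28(W), 27(W), 22(W); every one is W ⇒ L
n=31: moves to 29(W), 28(W), 23(W); every one is W ⇒ L
The losing starting values of n are exactly the entries labelled L in this table (14 of them).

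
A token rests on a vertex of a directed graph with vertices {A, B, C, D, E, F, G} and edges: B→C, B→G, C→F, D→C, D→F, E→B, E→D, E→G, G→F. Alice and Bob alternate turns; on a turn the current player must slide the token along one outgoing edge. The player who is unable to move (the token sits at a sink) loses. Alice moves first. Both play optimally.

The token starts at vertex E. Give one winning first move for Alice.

Compute win/loss labels from the base case upward. A position with no move is L. Any other position is W if it can reach an L in one move, else L.
Every edge goes from a vertex to one that appears earlier in the order F, A, C, D, G, B, E, so processing vertices in that order labels each vertex after all of its successors.
F: no outgoing edge → L
A: no outgoing edge → L
C: can move to F, which is L ⇒ W
D: can move to F, which is L ⇒ W
G: can move to F, which is L ⇒ W
B: moves to G(W), C(W); every one is W ⇒ L
E: can move to B, which is L ⇒ W
From E, the L positions reachable in one move are: B.

Move to B.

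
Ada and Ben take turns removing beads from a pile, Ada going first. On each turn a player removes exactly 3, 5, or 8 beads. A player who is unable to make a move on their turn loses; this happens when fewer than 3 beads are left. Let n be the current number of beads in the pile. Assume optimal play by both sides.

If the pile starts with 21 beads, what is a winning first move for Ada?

Label each position W (a win for the player to move) or L (a loss). A position with no legal move is L; any other position is W exactly when some move reaches an L, and L when every move reaches a W.
n=0: no move → L
n=1: no move → L
n=2: no move → L
n=3: W (go to 0, an L position)
n=4: W (go to 1, an L position)
n=5: W (go to 2, an L position)
n=6: W (go to 1, an L position)
n=7: W (go to 2, an L position)
n=8: W (go to 0, an L position)
n=9: W (go to 1, an L position)
n=10: W (go to 2, an L position)
n=11: L (options 8(W), 6(W), 3(W) are all W)
n=12: L (options 9(W), 7(W), 4(W) are all W)
n=13: L (options 10(W), 8(W), 5(W) are all W)
n=14: W (go to 11, an L position)
n=15: W (go to 12, an L position)
n=16: W (go to 13, an L position)
n=17: W (go to 12, an L position)
n=18: W (go to 13, an L position)
n=19: W (go to 11, an L position)
n=20: W (go to 12, an L position)
n=21: W (go to 13, an L position)
From 21, the L positions reachable in one move are: 13.

Remove 8, leaving 13.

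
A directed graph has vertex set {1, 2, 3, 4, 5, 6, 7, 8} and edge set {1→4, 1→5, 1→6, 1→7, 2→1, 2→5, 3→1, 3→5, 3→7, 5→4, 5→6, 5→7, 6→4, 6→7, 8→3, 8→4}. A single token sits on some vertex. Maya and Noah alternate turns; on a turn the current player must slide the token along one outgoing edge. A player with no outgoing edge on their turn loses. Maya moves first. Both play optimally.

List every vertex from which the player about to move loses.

Use the standard recursion: the mover loses at a terminal position; elsewhere, the mover wins exactly when some move hands the opponent an L position.
Every edge goes from a vertex to one that appears earlier in the order 4, 7, 6, 5, 1, 2, 3, 8, so processing vertices in that order labels each vertex after all of its successors.
4: no outgoing edge → L
7: no outgoing edge → L
6: can move to 7, which is L ⇒ W
5: can move to 7, which is L ⇒ W
1: can move to 7, which is L ⇒ W
2: moves to 1(W), 5(W); every one is W ⇒ L
3: can move to 7, which is L ⇒ W
8: can move to 4, which is L ⇒ W
The losing starting vertices are exactly the entries labelled L in this table (3 of them).

2, 4, 7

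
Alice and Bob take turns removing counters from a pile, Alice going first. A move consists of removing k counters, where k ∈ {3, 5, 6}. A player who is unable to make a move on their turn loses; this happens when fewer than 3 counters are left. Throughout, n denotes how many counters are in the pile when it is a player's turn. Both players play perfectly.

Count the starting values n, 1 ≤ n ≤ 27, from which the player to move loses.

9

Use the standard recursion: the mover loses at a terminal position; elsewhere, the mover wins exactly when some move hands the opponent an L position.
n=0: no move → L
n=1: no move → L
n=2: no move → L
n=3: reaches L-position 0 → W
n=4: reaches L-position 1 → W
n=5: reaches L-position 2 → W
n=6: reaches L-position 1 → W
n=7: reaches L-position 2 → W
n=8: reaches L-position 2 → W
n=9: only reaches 6(W), 4(W), 3(W), all W → L
n=10: only reaches 7(W), 5(W), 4(W), all W → L
n=11: only reaches 8(W), 6(W), 5(W), all W → L
n=12: reaches L-position 9 → W
n=13: reaches L-position 10 → W
n=14: reaches L-position 11 → W
n=15: reaches L-position 10 → W
n=16: reaches L-position 11 → W
n=17: reaches L-position 11 → W
n=18: only reaches 15(W), 13(W), 12(W), all W → L
n=19: only reaches 16(W), 14(W), 13(W), all W → L
n=20: only reaches 17(W), 15(W), 14(W), all W → L
n=21: reaches L-position 18 → W
n=22: reaches L-position 19 → W
n=23: reaches L-position 20 → W
n=24: reaches L-position 19 → W
n=25: reaches L-position 20 → W
n=26: reaches L-position 20 → W
n=27: only reaches 24(W), 22(W), 21(W), all W → L
L entries with 1 ≤ n ≤ 27 (n=0 is outside the asked range and is not counted): n = 1, 2, 9, 10, 11, 18, 19, 20, 27; that makes 9.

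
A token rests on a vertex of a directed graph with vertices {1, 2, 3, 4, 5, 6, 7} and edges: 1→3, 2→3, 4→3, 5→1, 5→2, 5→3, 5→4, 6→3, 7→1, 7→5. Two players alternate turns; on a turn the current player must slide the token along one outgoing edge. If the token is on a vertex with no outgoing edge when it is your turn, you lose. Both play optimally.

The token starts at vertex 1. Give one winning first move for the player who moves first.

Move to 3.

Label each position W (a win for the player to move) or L (a loss). A position with no legal move is L; any other position is W exactly when some move reaches an L, and L when every move reaches a W.
Every edge goes from a vertex to one that appears earlier in the order 3, 4, 1, 2, 6, 5, 7, so processing vertices in that order labels each vertex after all of its successors.
3: no outgoing edge → L
4: can move to 3, which is L ⇒ W
1: can move to 3, which is L ⇒ W
2: can move to 3, which is L ⇒ W
6: can move to 3, which is L ⇒ W
5: can move to 3, which is L ⇒ W
7: moves to 5(W), 1(W); every one is W ⇒ L
From 1, the L positions reachable in one move are: 3.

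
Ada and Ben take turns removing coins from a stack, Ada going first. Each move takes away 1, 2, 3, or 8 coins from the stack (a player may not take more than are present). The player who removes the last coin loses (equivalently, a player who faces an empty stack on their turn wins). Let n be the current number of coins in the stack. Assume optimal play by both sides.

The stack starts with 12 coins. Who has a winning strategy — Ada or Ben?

Ada wins.

Positions with no move are W. A position that does have a move is losing for the player to move precisely when every available move leads to a winning position for the opponent. Fill in the labels:
n=0: no move; the opponent has just taken the last coin and therefore loses → W
n=1: the only move is to 0(W), a W ⇒ L
n=2: can move to 1, which is L ⇒ W
n=3: can move to 1, which is L ⇒ W
n=4: can move to 1, which is L ⇒ W
n=5: moves to 4(W), 3(W), 2(W); every one is W ⇒ L
n=6: can move to 5, which is L ⇒ W
n=7: can move to 5, which is L ⇒ W
n=8: can move to 5, which is L ⇒ W
n=9: can move to 1, which is L ⇒ W
n=10: moves to 9(W), 8(W), 7(W), 2(W); every one is W ⇒ L
n=11: can move to 10, which is L ⇒ W
n=12: can move to 10, which is L ⇒ W
From 12 Ada can remove 2, leaving 10, reaching an L position.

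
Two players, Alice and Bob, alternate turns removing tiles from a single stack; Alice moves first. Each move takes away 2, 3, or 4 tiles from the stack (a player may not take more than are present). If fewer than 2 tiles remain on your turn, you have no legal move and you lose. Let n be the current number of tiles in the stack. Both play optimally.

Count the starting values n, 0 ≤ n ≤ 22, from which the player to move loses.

Positions with no move are L. A position that does have a move is losing for the player to move precisely when every available move leads to a winning position for the opponent. Fill in the labels:
n=0: no move → L
n=1: no move → L
n=2: can move to 0, which is L ⇒ W
n=3: can move to 1, which is L ⇒ W
n=4: can move to 1, which is L ⇒ W
n=5: can move to 1, which is L ⇒ W
n=6: moves to 4(W), 3(W), 2(W); every one is W ⇒ L
n=7: moves to 5(W), 4(W), 3(W); every one is W ⇒ L
n=8: can move to 6, which is L ⇒ W
n=9: can move to 7, which is L ⇒ W
n=10: can move to 7, which is L ⇒ W
n=11: can move to 7, which is L ⇒ W
n=12: moves to 10(W), 9(W), 8(W); every one is W ⇒ L
n=13: moves to 11(W), 10(W), 9(W); every one is W ⇒ L
n=14: can move to 12, which is L ⇒ W
n=15: can move to 13, which is L ⇒ W
n=16: can move to 13, which is L ⇒ W
n=17: can move to 13, which is L ⇒ W
n=18: moves to 16(W), 15(W), 14(W); every one is W ⇒ L
n=19: moves to 17(W), 16(W), 15(W); every one is W ⇒ L
n=20: can move to 18, which is L ⇒ W
n=21: can move to 19, which is L ⇒ W
n=22: can move to 19, which is L ⇒ W
L entries with 0 ≤ n ≤ 22: n = 0, 1, 6, 7, 12, 13, 18, 19; that makes 8.

8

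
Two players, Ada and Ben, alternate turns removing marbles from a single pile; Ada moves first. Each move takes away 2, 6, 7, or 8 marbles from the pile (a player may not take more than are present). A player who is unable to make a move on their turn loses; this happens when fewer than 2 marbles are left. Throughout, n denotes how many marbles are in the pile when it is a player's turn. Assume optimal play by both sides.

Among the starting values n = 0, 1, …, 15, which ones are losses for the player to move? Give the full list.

0, 1, 4, 5, 14, 15

Use the standard recursion: the mover loses at a terminal position; elsewhere, the mover wins exactly when some move hands the opponent an L position.
n=0: no move → L
n=1: no move → L
n=2: reaches L-position 0 → W
n=3: reaches L-position 1 → W
n=4: only reaches 2(W), which is W → L
n=5: only reaches 3(W), which is W → L
n=6: reaches L-position 4 → W
n=7: reaches L-position 5 → W
n=8: reaches L-position 1 → W
n=9: reaches L-position 1 → W
n=10: reaches L-position 4 → W
n=11: reaches L-position 5 → W
n=12: reaches L-position 5 → W
n=13: reaches L-position 5 → W
n=14: only reaches 12(W), 8(W), 7(W), 6(W), all W → L
n=15: only reaches 13(W), 9(W), 8(W), 7(W), all W → L
The losing starting values of n are exactly the entries labelled L in this table (6 of them).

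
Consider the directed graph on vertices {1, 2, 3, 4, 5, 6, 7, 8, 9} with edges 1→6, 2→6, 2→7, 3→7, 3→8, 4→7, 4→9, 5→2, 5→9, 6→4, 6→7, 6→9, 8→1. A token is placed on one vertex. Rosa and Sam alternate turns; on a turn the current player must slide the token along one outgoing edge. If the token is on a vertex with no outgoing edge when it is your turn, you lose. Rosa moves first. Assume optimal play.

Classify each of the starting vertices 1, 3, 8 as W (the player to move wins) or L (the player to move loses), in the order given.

1: L, 3: W, 8: W

Compute win/loss labels from the base case upward. A position with no move is L. Any other position is W if it can reach an L in one move, else L.
Every edge goes from a vertex to one that appears earlier in the order 9, 7, 4, 6, 2, 5, 1, 8, 3, so processing vertices in that order labels each vertex after all of its successors.
9: no outgoing edge → L
7: no outgoing edge → L
4: W (go to 7, an L position)
6: W (go to 7, an L position)
2: W (go to 7, an L position)
5: W (go to 9, an L position)
1: L (sole option 6(W) is W)
8: W (go to 1, an L position)
3: W (go to 7, an L position)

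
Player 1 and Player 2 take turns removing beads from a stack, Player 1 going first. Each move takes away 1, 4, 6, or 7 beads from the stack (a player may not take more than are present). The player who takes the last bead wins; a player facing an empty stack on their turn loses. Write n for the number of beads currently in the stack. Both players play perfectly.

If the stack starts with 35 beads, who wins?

Player 1 wins.

Build the W/L table. Terminal = L. A non-terminal position is W if it has a move to some L; otherwise it is L.
n=0: no move → L
n=1: reaches L-position 0 → W
n=2: only reaches 1(W), which is W → L
n=3: reaches L-position 2 → W
n=4: reaches L-position 0 → W
n=5: only reaches 4(W), 1(W), all W → L
n=6: reaches L-position 5 → W
n=7: reaches L-position 0 → W
n=8: reaches L-position 2 → W
n=9: reaches L-position 5 → W
n=10: only reaches 9(W), 6(W), 4(W), 3(W), all W → L
n=11: reaches L-position 10 → W
n=12: reaches L-position 5 → W
n=13: only reaches 12(W), 9(W), 7(W), 6(W), all W → L
n=14: reaches L-position 13 → W
n=15: only reaches 14(W), 11(W), 9(W), 8(W), all W → L
n=16: reaches L-position 15 → W
n=17: reaches L-position 13 → W
n=18: only reaches 17(W), 14(W), 12(W), 11(W), all W → L
n=19: reaches L-position 18 → W
n=20: reaches L-position 13 → W
n=21: reaches L-position 15 → W
n=22: reaches L-position 18 → W
n=23: only reaches 22(W), 19(W), 17(W), 16(W), all W → L
n=24: reaches L-position 23 → W
n=25: reaches L-position 18 → W
n=26: only reaches 25(W), 22(W), 20(W), 19(W), all W → L
n=27: reaches L-position 26 → W
n=28: only reaches 27(W), 24(W), 22(W), 21(W), all W → L
n=29: reaches L-position 28 → W
n=30: reaches L-position 26 → W
n=31: only reaches 30(W), 27(W), 25(W), 24(W), all W → L
n=32: reaches L-position 31 → W
n=33: reaches L-position 26 → W
n=34: reaches L-position 28 → W
n=35: reaches L-position 31 → W
From 35 Player 1 can remove 4, leaving 31, reaching an L position.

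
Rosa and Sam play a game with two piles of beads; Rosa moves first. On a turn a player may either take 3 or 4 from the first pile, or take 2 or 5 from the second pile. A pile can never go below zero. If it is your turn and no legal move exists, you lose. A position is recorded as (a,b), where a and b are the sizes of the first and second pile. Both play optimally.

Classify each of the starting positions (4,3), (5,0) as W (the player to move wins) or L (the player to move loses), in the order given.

Compute win/loss labels from the base case upward. A position with no move is L. Any other position is W if it can reach an L in one move, else L.
No move ever increases a pile, so every position that can arise here has a ≤ 5 and b ≤ 3; it is enough to label the cells with 0 ≤ a ≤ 5 and 0 ≤ b ≤ 3.
Every move lowers a or b (never raises either), so fill the grid row by row in increasing a, and left to right within a row: each cell's successors are then already labelled.
      b=0  b=1  b=2  b=3
a=0:    L    L    W    W
a=1:    L    L    W    W
a=2:    L    L    W    W
a=3:    W    W    L    L
a=4:    W    W    L    L
a=5:    W    W    L    L
Cells with no legal move (terminal, hence L): (0,0), (0,1), (1,0), (1,1), (2,0), (2,1).
The remaining L cells, each justified by listing all of its moves:
(3,2): →(0,2)(W), (3,0)(W) — all W, so L
(3,3): →(0,3)(W), (3,1)(W) — all W, so L
(4,2): →(1,2)(W), (0,2)(W), (4,0)(W) — all W, so L
(4,3): →(1,3)(W), (0,3)(W), (4,1)(W) — all W, so L
(5,2): →(2,2)(W), (1,2)(W), (5,0)(W) — all W, so L
(5,3): →(2,3)(W), (1,3)(W), (5,1)(W) — all W, so L
Every other cell has at least one move into one of the L cells above, so it is W.
(4,3): one of the L cells justified above, so L
(5,0): the move to (2,0) reaches an L cell, so W

(4,3): L, (5,0): W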